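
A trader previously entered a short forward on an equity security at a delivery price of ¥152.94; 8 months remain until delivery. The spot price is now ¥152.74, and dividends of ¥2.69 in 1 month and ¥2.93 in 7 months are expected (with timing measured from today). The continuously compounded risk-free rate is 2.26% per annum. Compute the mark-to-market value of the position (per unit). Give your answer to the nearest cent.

¥3.49

PV(remaining dividends) I = 2.69·e^(−0.0226·1/12) + 2.93·e^(−0.0226·7/12) = 5.5766
Current forward F = (S − I)·e^(rT) = (152.74 − 5.5766)·e^(0.0226·8/12) = 147.1634 × 1.015181 = 149.3975
Value (long) = (F − K)·e^(−rT) = (149.3975 − 152.94) × 0.985046 = -3.4895
Short position value = −(long value) = ¥3.49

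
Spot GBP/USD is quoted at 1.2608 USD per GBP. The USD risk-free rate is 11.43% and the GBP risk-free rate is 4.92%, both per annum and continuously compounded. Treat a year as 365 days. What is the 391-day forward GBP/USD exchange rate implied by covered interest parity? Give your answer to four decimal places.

F = S·e^((r_USD − r_GBP)T) = 1.2608 · e^((0.1143 − 0.0492) × 391/365)
= 1.2608 · e^0.069737 = 1.2608 × 1.072226
F = 1.3519 USD per GBP

1.3519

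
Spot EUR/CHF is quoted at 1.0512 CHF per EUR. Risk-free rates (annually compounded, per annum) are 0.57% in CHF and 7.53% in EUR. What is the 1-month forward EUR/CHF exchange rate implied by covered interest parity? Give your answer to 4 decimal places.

1.0454

By covered interest parity, F = S · (1+r_CHF)^T / (1+r_EUR)^T
= 1.0512 × 1.000474 / 1.006068 = 1.0512 × 0.994440
F = 1.0454 CHF per EUR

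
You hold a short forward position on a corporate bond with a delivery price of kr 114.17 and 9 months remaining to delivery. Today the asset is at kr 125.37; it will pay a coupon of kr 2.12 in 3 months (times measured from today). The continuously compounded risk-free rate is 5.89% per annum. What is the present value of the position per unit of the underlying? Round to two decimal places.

-kr 14.04

PV(remaining coupons) I = 2.12·e^(−0.0589·3/12) = 2.0890
Current forward F = (S − I)·e^(rT) = (125.37 − 2.0890)·e^(0.0589·9/12) = 123.2810 × 1.045165 = 128.8490
Value (long) = (F − K)·e^(−rT) = (128.8490 − 114.17) × 0.956787 = 14.0447
Short position value = −(long value) = -kr 14.04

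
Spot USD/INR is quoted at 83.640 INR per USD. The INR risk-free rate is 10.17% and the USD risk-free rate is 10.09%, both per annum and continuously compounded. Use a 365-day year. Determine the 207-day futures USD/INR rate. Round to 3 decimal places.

83.678

F = S·e^((r_INR − r_USD)T) = 83.640 · e^((0.1017 − 0.1009) × 207/365)
= 83.640 · e^0.000454 = 83.640 × 1.000454
F = 83.678 INR per USD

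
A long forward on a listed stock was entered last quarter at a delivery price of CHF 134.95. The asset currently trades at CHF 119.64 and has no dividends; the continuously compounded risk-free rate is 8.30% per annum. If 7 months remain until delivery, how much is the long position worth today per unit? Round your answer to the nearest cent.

Current fair forward for the remaining 7 months: F = S·e^(r·T), r = 0.0830
F = 119.64 · e^(0.0830 × 7/12) = 119.64 × 1.049608 = 125.5751
Value of long forward = (F − K)·e^(−rT) = (125.5751 − 134.95) · e^(−0.0830·7/12)
= -9.3749 × 0.952737 = -8.93

-CHF 8.93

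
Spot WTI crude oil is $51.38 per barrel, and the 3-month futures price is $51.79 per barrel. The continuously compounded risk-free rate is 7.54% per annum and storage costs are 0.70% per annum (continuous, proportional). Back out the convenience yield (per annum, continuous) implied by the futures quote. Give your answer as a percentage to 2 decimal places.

5.06%

F = S·e^((r+u−y)T) ⇒ (r+u−y) = ln(F/S)/T
ln(51.79/51.38) = 0.007948; /T ⇒ 0.031792
y = r + u − ln(F/S)/T = 0.0754 + 0.0070 − 0.031792 = 0.050608
y = 5.06%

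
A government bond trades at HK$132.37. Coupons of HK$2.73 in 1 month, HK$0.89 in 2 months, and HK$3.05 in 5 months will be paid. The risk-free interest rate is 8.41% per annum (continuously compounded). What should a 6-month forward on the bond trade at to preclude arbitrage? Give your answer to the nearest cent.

PV(coupons) I = 2.73·e^(−0.0841·1/12) + 0.89·e^(−0.0841·2/12) + 3.05·e^(−0.0841·5/12)
I = 2.7109 + 0.8776 + 2.9450 = 6.5335
F = (S − I)·e^(rT) = (132.37 − 6.5335) · e^(0.0841·6/12)
= 125.8365 · e^0.042050 = 125.8365 × 1.042947 = HK$131.24

HK$131.24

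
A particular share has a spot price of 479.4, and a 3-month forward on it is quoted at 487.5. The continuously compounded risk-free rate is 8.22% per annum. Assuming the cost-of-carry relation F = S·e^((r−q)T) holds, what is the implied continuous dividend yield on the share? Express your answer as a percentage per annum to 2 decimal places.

From F = S·e^((r−q)T): (r − q) = ln(F/S)/T
ln(487.5/479.4) = ln(1.016896) = 0.016755
(r − q) = 0.016755 / (3/12) = 0.067020
q = r − ln(F/S)/T = 0.0822 − 0.067020 = 0.015180
q = 1.52%

1.52%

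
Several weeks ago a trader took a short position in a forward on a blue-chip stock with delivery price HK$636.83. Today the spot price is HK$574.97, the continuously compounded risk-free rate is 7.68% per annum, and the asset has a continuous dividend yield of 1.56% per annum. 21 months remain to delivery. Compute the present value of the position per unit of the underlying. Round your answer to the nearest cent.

Current fair forward for the remaining 21 months: F = S·e^((r − q)·T), (r − q) = 0.0768 − 0.0156 = 0.0612
F = 574.97 · e^(0.0612 × 21/12) = 574.97 × 1.113046 = 639.9681
Value of long forward = (F − K)·e^(−rT) = (639.9681 − 636.83) · e^(−0.0768·21/12)
= 3.1381 × 0.874240 = 2.74
Short position value = −(long value) = -HK$2.74

-HK$2.74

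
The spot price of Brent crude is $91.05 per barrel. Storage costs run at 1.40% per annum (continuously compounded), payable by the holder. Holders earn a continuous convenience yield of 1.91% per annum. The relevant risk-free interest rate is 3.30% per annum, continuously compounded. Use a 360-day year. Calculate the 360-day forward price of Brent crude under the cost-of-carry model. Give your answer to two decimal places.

Net carry = r + u − y = 0.0330 + 0.0140 − 0.0191 = 0.0279
F = S·e^((r+u−y)T) = 91.05 · e^(0.0279 × 360/360) = 91.05 · e^0.027900
= 91.05 × 1.028293 = $93.63 per barrel

$93.63 per barrel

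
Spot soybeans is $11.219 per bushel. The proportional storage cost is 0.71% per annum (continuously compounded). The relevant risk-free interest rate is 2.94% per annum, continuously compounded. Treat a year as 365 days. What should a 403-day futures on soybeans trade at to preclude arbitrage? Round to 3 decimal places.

$11.680 per bushel

Net carry = r + u − y = 0.0294 + 0.0071 − 0.0000 = 0.0365
F = S·e^((r+u−y)T) = 11.219 · e^(0.0365 × 403/365) = 11.219 · e^0.040300
= 11.219 × 1.041123 = $11.680 per bushel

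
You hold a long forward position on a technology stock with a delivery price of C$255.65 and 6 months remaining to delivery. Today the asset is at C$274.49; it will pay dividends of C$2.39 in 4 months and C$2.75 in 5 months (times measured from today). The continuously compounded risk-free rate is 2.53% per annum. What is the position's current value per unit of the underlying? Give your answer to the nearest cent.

PV(remaining dividends) I = 2.39·e^(−0.0253·4/12) + 2.75·e^(−0.0253·5/12) = 5.0911
Current forward F = (S − I)·e^(rT) = (274.49 − 5.0911)·e^(0.0253·6/12) = 269.3989 × 1.012730 = 272.8283
Value (long) = (F − K)·e^(−rT) = (272.8283 − 255.65) × 0.987430 = 16.9624
Value = C$16.96

C$16.96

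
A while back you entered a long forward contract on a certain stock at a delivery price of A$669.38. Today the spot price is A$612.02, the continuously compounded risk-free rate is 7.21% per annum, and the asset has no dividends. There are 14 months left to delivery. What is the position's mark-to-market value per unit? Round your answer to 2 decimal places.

-A$3.36

Current fair forward for the remaining 14 months: F = S·e^(r·T), r = 0.0721
F = 612.02 · e^(0.0721 × 14/12) = 612.02 × 1.087756 = 665.7284
Value of long forward = (F − K)·e^(−rT) = (665.7284 − 669.38) · e^(−0.0721·14/12)
= -3.6516 × 0.919324 = -3.36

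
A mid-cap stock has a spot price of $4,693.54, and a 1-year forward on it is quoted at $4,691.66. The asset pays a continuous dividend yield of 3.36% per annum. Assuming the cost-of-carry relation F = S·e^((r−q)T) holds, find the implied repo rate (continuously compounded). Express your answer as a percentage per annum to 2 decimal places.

From F = S·e^((r−q)T): (r − q) = ln(F/S)/T
ln(4691.66/4693.54) = ln(0.999599) = -0.000401
(r − q) = -0.000401 / (1) = -0.000401
r = ln(F/S)/T + q = -0.000401 + 0.0336 = 0.033199
r = 3.32%

3.32%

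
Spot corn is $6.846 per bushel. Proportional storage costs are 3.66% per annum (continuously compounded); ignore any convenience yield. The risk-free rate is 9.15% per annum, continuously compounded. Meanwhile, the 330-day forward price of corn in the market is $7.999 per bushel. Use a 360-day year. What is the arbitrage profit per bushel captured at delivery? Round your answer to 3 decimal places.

$0.300 per bushel

Fair forward: F* = S·e^(carry·T), with carry = (r + u) = 0.0915 + 0.0366 = 0.1281
F* = 6.846 · e^(0.1281 × 330/360) = 6.846 · e^0.117425 = 6.846 × 1.124597 = $7.6990
Market $7.999 > fair $7.6990: forward overpriced → cash-and-carry (buy spot, short the forward).
At maturity, profit = |F_mkt − F*| = |7.999 − 7.6990| = $0.300 per bushel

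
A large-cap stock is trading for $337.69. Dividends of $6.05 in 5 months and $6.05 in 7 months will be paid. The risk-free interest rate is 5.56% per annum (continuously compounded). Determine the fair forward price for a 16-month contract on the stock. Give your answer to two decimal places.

PV(dividends) I = 6.05·e^(−0.0556·5/12) + 6.05·e^(−0.0556·7/12)
I = 5.9115 + 5.8569 = 11.7684
F = (S − I)·e^(rT) = (337.69 − 11.7684) · e^(0.0556·16/12)
= 325.9216 · e^0.074133 = 325.9216 × 1.076950 = $351.00

$351.00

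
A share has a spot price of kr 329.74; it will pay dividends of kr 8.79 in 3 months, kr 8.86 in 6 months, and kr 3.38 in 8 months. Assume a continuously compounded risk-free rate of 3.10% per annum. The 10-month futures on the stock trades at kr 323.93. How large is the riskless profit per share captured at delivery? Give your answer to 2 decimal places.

PV(dividends) I = 8.79·e^(−0.0310·3/12) + 8.86·e^(−0.0310·6/12) + 3.38·e^(−0.0310·8/12) = 20.7567
Fair futures F* = (S − I)·e^(rT) = (329.74 − 20.7567)·e^0.025833 = 308.9833 × 1.026170 = 317.0694
Market kr 323.93 > fair 317.0694: forward overpriced → cash-and-carry (borrow at r, buy the stock and collect the dividends, short the forward).
Profit at T = |F_mkt − F*| = |323.93 − 317.0694| = kr 6.86 per share

kr 6.86 per share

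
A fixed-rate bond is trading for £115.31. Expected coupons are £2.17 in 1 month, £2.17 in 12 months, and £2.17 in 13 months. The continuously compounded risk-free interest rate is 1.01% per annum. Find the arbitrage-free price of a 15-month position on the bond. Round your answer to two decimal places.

£110.23

PV(coupons) I = 2.17·e^(−0.0101·1/12) + 2.17·e^(−0.0101·12/12) + 2.17·e^(−0.0101·13/12)
I = 2.1682 + 2.1482 + 2.1464 = 6.4628
F = (S − I)·e^(rT) = (115.31 − 6.4628) · e^(0.0101·15/12)
= 108.8472 · e^0.012625 = 108.8472 × 1.012705 = £110.23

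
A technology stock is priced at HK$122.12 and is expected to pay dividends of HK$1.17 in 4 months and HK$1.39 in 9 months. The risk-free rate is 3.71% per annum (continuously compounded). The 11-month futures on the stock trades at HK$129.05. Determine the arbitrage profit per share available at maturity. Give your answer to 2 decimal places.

HK$5.30 per share

PV(dividends) I = 1.17·e^(−0.0371·4/12) + 1.39·e^(−0.0371·9/12) = 2.5075
Fair futures F* = (S − I)·e^(rT) = (122.12 − 2.5075)·e^0.034008 = 119.6125 × 1.034593 = 123.7503
Market HK$129.05 > fair 123.7503: forward overpriced → cash-and-carry (borrow at r, buy the stock and collect the dividends, short the forward).
Profit at T = |F_mkt − F*| = |129.05 − 123.7503| = HK$5.30 per share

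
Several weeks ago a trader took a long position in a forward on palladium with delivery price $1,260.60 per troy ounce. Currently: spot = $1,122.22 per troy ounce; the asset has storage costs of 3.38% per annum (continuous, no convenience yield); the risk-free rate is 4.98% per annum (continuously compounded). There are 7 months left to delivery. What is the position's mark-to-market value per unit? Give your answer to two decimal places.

-$79.94 per troy ounce

Current fair forward for the remaining 7 months: F = S·e^((r + u)·T), (r + u) = 0.0498 + 0.0338 = 0.0836
F = 1122.22 · e^(0.0836 × 7/12) = 1122.22 × 1.04997533 = 1178.3033
Value of long forward = (F − K)·e^(−rT) = (1178.3033 − 1260.60) · e^(−0.0498·7/12)
= -82.2967 × 0.97136789 = -79.94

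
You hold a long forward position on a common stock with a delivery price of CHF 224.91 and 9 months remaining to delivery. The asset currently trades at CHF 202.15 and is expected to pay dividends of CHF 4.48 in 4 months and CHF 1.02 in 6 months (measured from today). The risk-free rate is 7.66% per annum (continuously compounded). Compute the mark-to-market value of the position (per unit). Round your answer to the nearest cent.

PV(remaining dividends) I = 4.48·e^(−0.0766·4/12) + 1.02·e^(−0.0766·6/12) = 5.3487
Current forward F = (S − I)·e^(rT) = (202.15 − 5.3487)·e^(0.0766·9/12) = 196.8013 × 1.059132 = 208.4386
Value (long) = (F − K)·e^(−rT) = (208.4386 − 224.91) × 0.944169 = -15.5518
Value = -CHF 15.55

-CHF 15.55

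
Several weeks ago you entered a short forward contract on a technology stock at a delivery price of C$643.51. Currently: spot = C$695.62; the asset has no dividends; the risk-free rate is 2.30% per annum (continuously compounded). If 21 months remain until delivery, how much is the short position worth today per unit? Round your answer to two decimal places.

-C$77.50

Current fair forward for the remaining 21 months: F = S·e^(r·T), r = 0.0230
F = 695.62 · e^(0.0230 × 21/12) = 695.62 × 1.041071 = 724.1898
Value of long forward = (F − K)·e^(−rT) = (724.1898 − 643.51) · e^(−0.0230·21/12)
= 80.6798 × 0.960549 = 77.50
Short position value = −(long value) = -C$77.50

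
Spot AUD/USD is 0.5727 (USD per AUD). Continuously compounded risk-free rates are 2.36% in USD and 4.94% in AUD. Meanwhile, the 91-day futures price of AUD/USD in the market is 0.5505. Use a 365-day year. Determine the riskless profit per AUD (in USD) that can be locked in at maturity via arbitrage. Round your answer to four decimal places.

0.0185 per AUD (in USD)

Fair futures: F* = S·e^(carry·T), with carry = (r_USD − r_AUD) = 0.0236 − 0.0494 = -0.0258
F* = 0.5727 · e^(-0.0258 × 91/365) = 0.5727 · e^-0.006432 = 0.5727 × 0.993589 = 0.5690
Market 0.5505 < fair 0.5690: forward underpriced → reverse cash-and-carry (short spot, go long the forward).
At maturity, profit = |F_mkt − F*| = |0.5505 − 0.5690| = 0.0185 per AUD (in USD)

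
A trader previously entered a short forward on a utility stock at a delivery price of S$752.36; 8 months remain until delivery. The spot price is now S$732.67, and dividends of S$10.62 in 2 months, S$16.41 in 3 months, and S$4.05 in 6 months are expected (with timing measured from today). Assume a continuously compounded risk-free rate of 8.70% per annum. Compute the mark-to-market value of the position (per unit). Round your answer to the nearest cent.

PV(remaining dividends) I = 10.62·e^(−0.0870·2/12) + 16.41·e^(−0.0870·3/12) + 4.05·e^(−0.0870·6/12) = 30.4017
Current forward F = (S − I)·e^(rT) = (732.67 − 30.4017)·e^(0.0870·8/12) = 702.2683 × 1.059715 = 744.2043
Value (long) = (F − K)·e^(−rT) = (744.2043 − 752.36) × 0.943650 = -7.6961
Short position value = −(long value) = S$7.70

S$7.70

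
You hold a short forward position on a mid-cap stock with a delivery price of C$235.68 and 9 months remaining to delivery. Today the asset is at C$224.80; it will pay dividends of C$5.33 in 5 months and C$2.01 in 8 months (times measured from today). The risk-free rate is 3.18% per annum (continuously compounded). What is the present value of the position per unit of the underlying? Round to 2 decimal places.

PV(remaining dividends) I = 5.33·e^(−0.0318·5/12) + 2.01·e^(−0.0318·8/12) = 7.2277
Current forward F = (S − I)·e^(rT) = (224.80 − 7.2277)·e^(0.0318·9/12) = 217.5723 × 1.024137 = 222.8238
Value (long) = (F − K)·e^(−rT) = (222.8238 − 235.68) × 0.976432 = -12.5532
Short position value = −(long value) = C$12.55

C$12.55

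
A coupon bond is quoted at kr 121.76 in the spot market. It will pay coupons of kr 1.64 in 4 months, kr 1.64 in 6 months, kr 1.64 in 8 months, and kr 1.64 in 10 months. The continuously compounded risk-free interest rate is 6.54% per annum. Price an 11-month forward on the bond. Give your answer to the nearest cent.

kr 122.58

PV(coupons) I = 1.64·e^(−0.0654·4/12) + 1.64·e^(−0.0654·6/12) + 1.64·e^(−0.0654·8/12) + 1.64·e^(−0.0654·10/12)
I = 1.6046 + 1.5872 + 1.5700 + 1.5530 = 6.3148
F = (S − I)·e^(rT) = (121.76 − 6.3148) · e^(0.0654·11/12)
= 115.4452 · e^0.059950 = 115.4452 × 1.061783 = kr 122.58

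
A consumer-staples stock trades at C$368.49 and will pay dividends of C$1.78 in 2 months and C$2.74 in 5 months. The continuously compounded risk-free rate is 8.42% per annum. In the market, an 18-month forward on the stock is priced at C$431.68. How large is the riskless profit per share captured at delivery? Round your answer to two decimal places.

PV(dividends) I = 1.78·e^(−0.0842·2/12) + 2.74·e^(−0.0842·5/12) = 4.4007
Fair forward F* = (S − I)·e^(rT) = (368.49 − 4.4007)·e^0.126300 = 364.0893 × 1.134623 = 413.1041
Market C$431.68 > fair 413.1041: forward overpriced → cash-and-carry (borrow at r, buy the stock and collect the dividends, short the forward).
Profit at T = |F_mkt − F*| = |431.68 − 413.1041| = C$18.58 per share

C$18.58 per share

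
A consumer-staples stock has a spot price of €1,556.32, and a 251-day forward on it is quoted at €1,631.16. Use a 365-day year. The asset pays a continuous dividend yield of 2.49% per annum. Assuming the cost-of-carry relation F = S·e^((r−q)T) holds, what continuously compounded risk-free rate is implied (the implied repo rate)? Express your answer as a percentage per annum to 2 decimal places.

9.32%

From F = S·e^((r−q)T): (r − q) = ln(F/S)/T
ln(1631.16/1556.32) = ln(1.048088) = 0.046968
(r − q) = 0.046968 / (251/365) = 0.068300
r = ln(F/S)/T + q = 0.068300 + 0.0249 = 0.093200
r = 9.32%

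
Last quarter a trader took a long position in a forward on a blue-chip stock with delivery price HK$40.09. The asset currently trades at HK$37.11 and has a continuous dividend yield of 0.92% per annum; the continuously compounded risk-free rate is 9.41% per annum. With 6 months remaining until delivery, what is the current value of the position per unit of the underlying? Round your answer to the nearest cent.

-HK$1.31

Current fair forward for the remaining 6 months: F = S·e^((r − q)·T), (r − q) = 0.0941 − 0.0092 = 0.0849
F = 37.11 · e^(0.0849 × 6/12) = 37.11 × 1.043364 = 38.7192
Value of long forward = (F − K)·e^(−rT) = (38.7192 − 40.09) · e^(−0.0941·6/12)
= -1.3708 × 0.954040 = -1.31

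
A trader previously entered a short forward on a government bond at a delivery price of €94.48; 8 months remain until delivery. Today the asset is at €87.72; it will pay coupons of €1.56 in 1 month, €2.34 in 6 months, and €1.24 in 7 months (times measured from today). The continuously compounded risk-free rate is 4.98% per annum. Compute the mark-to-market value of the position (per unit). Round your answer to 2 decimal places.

€8.72

PV(remaining coupons) I = 1.56·e^(−0.0498·1/12) + 2.34·e^(−0.0498·6/12) + 1.24·e^(−0.0498·7/12) = 5.0405
Current forward F = (S − I)·e^(rT) = (87.72 − 5.0405)·e^(0.0498·8/12) = 82.6795 × 1.033757 = 85.4705
Value (long) = (F − K)·e^(−rT) = (85.4705 − 94.48) × 0.967345 = -8.7153
Short position value = −(long value) = €8.72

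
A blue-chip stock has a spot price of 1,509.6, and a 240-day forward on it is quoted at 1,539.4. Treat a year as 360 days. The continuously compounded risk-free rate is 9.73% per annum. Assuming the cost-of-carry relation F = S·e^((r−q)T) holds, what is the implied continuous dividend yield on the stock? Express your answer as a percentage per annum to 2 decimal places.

6.80%

From F = S·e^((r−q)T): (r − q) = ln(F/S)/T
ln(1539.4/1509.6) = ln(1.019740) = 0.019548
(r − q) = 0.019548 / (240/360) = 0.029322
q = r − ln(F/S)/T = 0.0973 − 0.029322 = 0.067978
q = 6.80%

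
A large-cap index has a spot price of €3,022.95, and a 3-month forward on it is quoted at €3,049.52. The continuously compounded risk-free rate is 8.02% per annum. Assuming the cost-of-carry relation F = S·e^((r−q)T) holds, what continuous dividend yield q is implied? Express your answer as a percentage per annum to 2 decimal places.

4.52%

From F = S·e^((r−q)T): (r − q) = ln(F/S)/T
ln(3049.52/3022.95) = ln(1.008789) = 0.008751
(r − q) = 0.008751 / (3/12) = 0.035004
q = r − ln(F/S)/T = 0.0802 − 0.035004 = 0.045196
q = 4.52%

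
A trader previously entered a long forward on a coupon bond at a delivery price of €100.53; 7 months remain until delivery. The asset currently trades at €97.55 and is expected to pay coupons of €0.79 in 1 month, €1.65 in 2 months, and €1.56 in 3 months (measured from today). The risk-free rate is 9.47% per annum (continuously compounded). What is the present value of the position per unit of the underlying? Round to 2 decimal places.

PV(remaining coupons) I = 0.79·e^(−0.0947·1/12) + 1.65·e^(−0.0947·2/12) + 1.56·e^(−0.0947·3/12) = 3.9315
Current forward F = (S − I)·e^(rT) = (97.55 − 3.9315)·e^(0.0947·7/12) = 93.6185 × 1.056796 = 98.9357
Value (long) = (F − K)·e^(−rT) = (98.9357 − 100.53) × 0.946256 = -1.5086
Value = -€1.51

-€1.51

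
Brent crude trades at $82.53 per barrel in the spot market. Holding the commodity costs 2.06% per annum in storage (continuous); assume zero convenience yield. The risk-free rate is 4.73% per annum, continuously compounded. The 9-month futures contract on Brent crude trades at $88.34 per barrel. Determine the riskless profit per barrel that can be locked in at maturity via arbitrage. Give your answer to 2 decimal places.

Fair futures: F* = S·e^(carry·T), with carry = (r + u) = 0.0473 + 0.0206 = 0.0679
F* = 82.53 · e^(0.0679 × 9/12) = 82.53 · e^0.050925 = 82.53 × 1.052244 = $86.8417
Market $88.34 > fair $86.8417: forward overpriced → cash-and-carry (buy spot, short the forward).
At maturity, profit = |F_mkt − F*| = |88.34 − 86.8417| = $1.50 per barrel

$1.50 per barrel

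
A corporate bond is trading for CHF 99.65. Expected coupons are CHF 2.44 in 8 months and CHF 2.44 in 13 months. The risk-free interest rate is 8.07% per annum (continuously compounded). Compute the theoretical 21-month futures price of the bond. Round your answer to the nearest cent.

CHF 109.53

PV(coupons) I = 2.44·e^(−0.0807·8/12) + 2.44·e^(−0.0807·13/12)
I = 2.3122 + 2.2357 = 4.5479
F = (S − I)·e^(rT) = (99.65 − 4.5479) · e^(0.0807·21/12)
= 95.1021 · e^0.141225 = 95.1021 × 1.151684 = CHF 109.53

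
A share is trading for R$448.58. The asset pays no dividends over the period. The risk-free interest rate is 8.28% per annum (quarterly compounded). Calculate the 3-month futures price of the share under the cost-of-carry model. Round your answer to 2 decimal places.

F = S · (1+r/4)^(4T)
= 448.58 × 1.020700
F = R$457.87

R$457.87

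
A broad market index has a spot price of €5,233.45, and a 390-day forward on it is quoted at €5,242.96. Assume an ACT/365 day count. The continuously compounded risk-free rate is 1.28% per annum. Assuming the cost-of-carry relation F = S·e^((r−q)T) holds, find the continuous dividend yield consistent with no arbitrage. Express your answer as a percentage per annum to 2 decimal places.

From F = S·e^((r−q)T): (r − q) = ln(F/S)/T
ln(5242.96/5233.45) = ln(1.001817) = 0.001815
(r − q) = 0.001815 / (390/365) = 0.001699
q = r − ln(F/S)/T = 0.0128 − 0.001699 = 0.011101
q = 1.11%

1.11%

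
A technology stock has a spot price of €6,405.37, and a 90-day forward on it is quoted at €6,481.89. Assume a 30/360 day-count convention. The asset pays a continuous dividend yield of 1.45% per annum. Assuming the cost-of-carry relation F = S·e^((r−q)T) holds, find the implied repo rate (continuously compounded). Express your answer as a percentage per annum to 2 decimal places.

From F = S·e^((r−q)T): (r − q) = ln(F/S)/T
ln(6481.89/6405.37) = ln(1.011946) = 0.011875
(r − q) = 0.011875 / (90/360) = 0.047500
r = ln(F/S)/T + q = 0.047500 + 0.0145 = 0.062000
r = 6.20%

6.20%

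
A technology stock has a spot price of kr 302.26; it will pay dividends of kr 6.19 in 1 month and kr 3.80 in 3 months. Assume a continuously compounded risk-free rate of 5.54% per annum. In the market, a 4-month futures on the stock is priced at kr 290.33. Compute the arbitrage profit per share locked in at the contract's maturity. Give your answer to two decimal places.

PV(dividends) I = 6.19·e^(−0.0554·1/12) + 3.80·e^(−0.0554·3/12) = 9.9092
Fair futures F* = (S − I)·e^(rT) = (302.26 − 9.9092)·e^0.018467 = 292.3508 × 1.018639 = 297.7999
Market kr 290.33 < fair 297.7999: forward underpriced → reverse cash-and-carry (short the stock, invest proceeds at r, pay the dividends, go long the forward).
Profit at T = |F_mkt − F*| = |290.33 − 297.7999| = kr 7.47 per share

kr 7.47 per share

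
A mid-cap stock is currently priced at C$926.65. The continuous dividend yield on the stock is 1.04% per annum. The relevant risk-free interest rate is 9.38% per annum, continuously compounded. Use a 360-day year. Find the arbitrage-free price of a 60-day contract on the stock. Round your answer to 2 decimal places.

F = S·e^((r − q)T) = 926.65 · e^((0.0938 − 0.0104) × 60/360)
= 926.65 · e^0.013900 = 926.65 × 1.013997
F = C$939.62

C$939.62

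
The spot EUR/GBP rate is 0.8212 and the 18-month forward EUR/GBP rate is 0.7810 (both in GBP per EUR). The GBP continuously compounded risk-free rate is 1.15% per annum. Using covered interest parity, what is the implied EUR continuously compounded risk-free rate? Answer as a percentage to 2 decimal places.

F = S·e^((r_GBP − r_EUR)T) ⇒ r_EUR = r_GBP − ln(F/S)/T
ln(0.7810/0.8212) = -0.050192; /(18/12) = -0.033461
r_EUR = 0.0115 + 0.033461 = 0.044961
r_EUR = 4.50%

4.50%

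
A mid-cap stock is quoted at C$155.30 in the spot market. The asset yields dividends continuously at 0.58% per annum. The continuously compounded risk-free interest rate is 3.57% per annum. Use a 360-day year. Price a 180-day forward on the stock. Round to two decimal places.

C$157.64

F = S·e^((r − q)T) = 155.30 · e^((0.0357 − 0.0058) × 180/360)
= 155.30 · e^0.014950 = 155.30 × 1.015062
F = C$157.64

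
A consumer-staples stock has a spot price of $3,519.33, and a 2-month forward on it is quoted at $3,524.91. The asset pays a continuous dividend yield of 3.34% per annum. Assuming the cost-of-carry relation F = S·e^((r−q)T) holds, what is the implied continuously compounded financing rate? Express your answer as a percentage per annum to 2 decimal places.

4.29%

From F = S·e^((r−q)T): (r − q) = ln(F/S)/T
ln(3524.91/3519.33) = ln(1.001586) = 0.001585
(r − q) = 0.001585 / (2/12) = 0.009510
r = ln(F/S)/T + q = 0.009510 + 0.0334 = 0.042910
r = 4.29%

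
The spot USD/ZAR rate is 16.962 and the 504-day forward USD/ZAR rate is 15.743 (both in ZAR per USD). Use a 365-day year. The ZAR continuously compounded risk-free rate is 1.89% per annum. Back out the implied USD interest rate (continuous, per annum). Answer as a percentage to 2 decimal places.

7.29%

F = S·e^((r_ZAR − r_USD)T) ⇒ r_USD = r_ZAR − ln(F/S)/T
ln(15.743/16.962) = -0.074580; /(504/365) = -0.054011
r_USD = 0.0189 + 0.054011 = 0.072911
r_USD = 7.29%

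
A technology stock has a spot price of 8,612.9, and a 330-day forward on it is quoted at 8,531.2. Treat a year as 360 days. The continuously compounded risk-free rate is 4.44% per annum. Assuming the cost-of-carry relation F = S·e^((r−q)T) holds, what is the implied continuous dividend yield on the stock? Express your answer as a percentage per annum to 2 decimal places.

From F = S·e^((r−q)T): (r − q) = ln(F/S)/T
ln(8531.2/8612.9) = ln(0.990514) = -0.009531
(r − q) = -0.009531 / (330/360) = -0.010397
q = r − ln(F/S)/T = 0.0444 + 0.010397 = 0.054797
q = 5.48%

5.48%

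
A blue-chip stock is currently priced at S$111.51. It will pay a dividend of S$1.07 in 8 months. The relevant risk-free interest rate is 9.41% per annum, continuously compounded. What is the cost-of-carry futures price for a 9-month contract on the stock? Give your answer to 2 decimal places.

S$118.59

PV(dividends) I = 1.07·e^(−0.0941·8/12)
I = 1.0049
F = (S − I)·e^(rT) = (111.51 − 1.0049) · e^(0.0941·9/12)
= 110.5051 · e^0.070575 = 110.5051 × 1.073125 = S$118.59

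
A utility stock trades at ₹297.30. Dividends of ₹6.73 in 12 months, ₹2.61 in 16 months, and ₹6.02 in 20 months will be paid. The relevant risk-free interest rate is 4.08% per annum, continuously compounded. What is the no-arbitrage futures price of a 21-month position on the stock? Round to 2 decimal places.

₹303.67

PV(dividends) I = 6.73·e^(−0.0408·12/12) + 2.61·e^(−0.0408·16/12) + 6.02·e^(−0.0408·20/12)
I = 6.4609 + 2.4718 + 5.6242 = 14.5569
F = (S − I)·e^(rT) = (297.30 − 14.5569) · e^(0.0408·21/12)
= 282.7431 · e^0.071400 = 282.7431 × 1.074011 = ₹303.67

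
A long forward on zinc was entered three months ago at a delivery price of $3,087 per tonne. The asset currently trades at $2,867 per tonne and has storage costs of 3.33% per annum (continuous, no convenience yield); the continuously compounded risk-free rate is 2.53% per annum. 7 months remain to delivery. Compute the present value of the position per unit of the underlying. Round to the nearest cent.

-$118.54 per tonne

Current fair forward for the remaining 7 months: F = S·e^((r + u)·T), (r + u) = 0.0253 + 0.0333 = 0.0586
F = 2867 · e^(0.0586 × 7/12) = 2867 × 1.03477430 = 2966.6979
Value of long forward = (F − K)·e^(−rT) = (2966.6979 − 3087) · e^(−0.0253·7/12)
= -120.3021 × 0.98535004 = -118.54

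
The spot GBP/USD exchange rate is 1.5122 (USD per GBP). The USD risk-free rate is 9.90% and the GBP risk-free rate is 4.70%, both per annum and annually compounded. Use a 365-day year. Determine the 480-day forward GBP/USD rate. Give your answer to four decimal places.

By covered interest parity, F = S · (1+r_USD)^T / (1+r_GBP)^T
= 1.5122 × 1.132178 / 1.062261 = 1.5122 × 1.065819
F = 1.6117 USD per GBP

1.6117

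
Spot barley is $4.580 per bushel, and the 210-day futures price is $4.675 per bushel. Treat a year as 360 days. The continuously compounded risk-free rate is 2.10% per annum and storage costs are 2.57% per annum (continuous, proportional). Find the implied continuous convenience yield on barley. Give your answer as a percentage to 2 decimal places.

1.15%

F = S·e^((r+u−y)T) ⇒ (r+u−y) = ln(F/S)/T
ln(4.675/4.580) = 0.020530; /T ⇒ 0.035194
y = r + u − ln(F/S)/T = 0.0210 + 0.0257 − 0.035194 = 0.011506
y = 1.15%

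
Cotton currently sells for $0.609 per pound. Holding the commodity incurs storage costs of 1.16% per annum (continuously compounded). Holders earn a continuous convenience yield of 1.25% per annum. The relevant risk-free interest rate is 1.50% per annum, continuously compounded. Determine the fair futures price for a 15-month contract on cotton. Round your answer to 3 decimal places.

Net carry = r + u − y = 0.0150 + 0.0116 − 0.0125 = 0.0141
F = S·e^((r+u−y)T) = 0.609 · e^(0.0141 × 15/12) = 0.609 · e^0.017625
= 0.609 × 1.017781 = $0.620 per pound

$0.620 per pound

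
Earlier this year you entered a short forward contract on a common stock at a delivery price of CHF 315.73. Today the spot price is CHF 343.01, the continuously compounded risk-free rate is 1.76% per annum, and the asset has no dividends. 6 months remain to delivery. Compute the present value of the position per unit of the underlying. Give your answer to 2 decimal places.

-CHF 30.05

Current fair forward for the remaining 6 months: F = S·e^(r·T), r = 0.0176
F = 343.01 · e^(0.0176 × 6/12) = 343.01 × 1.008839 = 346.0419
Value of long forward = (F − K)·e^(−rT) = (346.0419 − 315.73) · e^(−0.0176·6/12)
= 30.3119 × 0.991239 = 30.05
Short position value = −(long value) = -CHF 30.05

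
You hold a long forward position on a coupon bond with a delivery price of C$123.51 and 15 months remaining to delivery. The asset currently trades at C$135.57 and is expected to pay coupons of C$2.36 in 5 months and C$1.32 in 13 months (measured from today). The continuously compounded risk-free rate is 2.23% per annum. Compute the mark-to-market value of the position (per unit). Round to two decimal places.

C$11.83

PV(remaining coupons) I = 2.36·e^(−0.0223·5/12) + 1.32·e^(−0.0223·13/12) = 3.6267
Current forward F = (S − I)·e^(rT) = (135.57 − 3.6267)·e^(0.0223·15/12) = 131.9433 × 1.028267 = 135.6729
Value (long) = (F − K)·e^(−rT) = (135.6729 − 123.51) × 0.972510 = 11.8285
Value = C$11.83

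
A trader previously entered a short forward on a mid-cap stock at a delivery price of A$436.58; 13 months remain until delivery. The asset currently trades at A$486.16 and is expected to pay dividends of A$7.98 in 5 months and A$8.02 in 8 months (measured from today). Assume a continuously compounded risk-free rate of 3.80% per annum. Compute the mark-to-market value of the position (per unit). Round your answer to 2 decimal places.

PV(remaining dividends) I = 7.98·e^(−0.0380·5/12) + 8.02·e^(−0.0380·8/12) = 15.6740
Current forward F = (S − I)·e^(rT) = (486.16 − 15.6740)·e^(0.0380·13/12) = 470.4860 × 1.042026 = 490.2586
Value (long) = (F − K)·e^(−rT) = (490.2586 − 436.58) × 0.959669 = 51.5137
Short position value = −(long value) = -A$51.51

-A$51.51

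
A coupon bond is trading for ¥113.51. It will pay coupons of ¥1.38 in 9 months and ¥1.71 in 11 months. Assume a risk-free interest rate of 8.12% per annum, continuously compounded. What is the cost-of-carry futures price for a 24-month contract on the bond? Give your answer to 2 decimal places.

¥130.13

PV(coupons) I = 1.38·e^(−0.0812·9/12) + 1.71·e^(−0.0812·11/12)
I = 1.2985 + 1.5873 = 2.8858
F = (S − I)·e^(rT) = (113.51 − 2.8858) · e^(0.0812·24/12)
= 110.6242 · e^0.162400 = 110.6242 × 1.176331 = ¥130.13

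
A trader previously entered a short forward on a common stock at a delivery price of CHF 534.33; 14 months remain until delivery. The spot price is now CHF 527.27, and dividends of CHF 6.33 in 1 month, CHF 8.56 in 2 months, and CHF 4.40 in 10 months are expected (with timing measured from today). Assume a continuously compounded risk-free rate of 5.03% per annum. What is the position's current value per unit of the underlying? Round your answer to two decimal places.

-CHF 4.38

PV(remaining dividends) I = 6.33·e^(−0.0503·1/12) + 8.56·e^(−0.0503·2/12) + 4.40·e^(−0.0503·10/12) = 19.0114
Current forward F = (S − I)·e^(rT) = (527.27 − 19.0114)·e^(0.0503·14/12) = 508.2586 × 1.060439 = 538.9772
Value (long) = (F − K)·e^(−rT) = (538.9772 − 534.33) × 0.943005 = 4.3823
Short position value = −(long value) = -CHF 4.38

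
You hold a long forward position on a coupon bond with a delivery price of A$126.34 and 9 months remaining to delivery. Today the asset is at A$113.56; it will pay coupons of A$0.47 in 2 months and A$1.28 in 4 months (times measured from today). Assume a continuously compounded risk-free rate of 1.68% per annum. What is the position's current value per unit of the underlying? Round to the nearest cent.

PV(remaining coupons) I = 0.47·e^(−0.0168·2/12) + 1.28·e^(−0.0168·4/12) = 1.7415
Current forward F = (S − I)·e^(rT) = (113.56 − 1.7415)·e^(0.0168·9/12) = 111.8185 × 1.012680 = 113.2364
Value (long) = (F − K)·e^(−rT) = (113.2364 − 126.34) × 0.987479 = -12.9395
Value = -A$12.94

-A$12.94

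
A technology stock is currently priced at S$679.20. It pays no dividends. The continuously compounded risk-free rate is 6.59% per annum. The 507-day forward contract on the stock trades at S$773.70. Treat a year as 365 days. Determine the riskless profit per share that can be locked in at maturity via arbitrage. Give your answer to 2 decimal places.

S$29.39 per share

Fair forward: F* = S·e^(carry·T), with carry = r = 0.0659
F* = 679.20 · e^(0.0659 × 507/365) = 679.20 · e^0.091538 = 679.20 × 1.095858 = S$744.3068
Market S$773.70 > fair S$744.3068: forward overpriced → cash-and-carry (buy spot, short the forward).
At maturity, profit = |F_mkt − F*| = |773.70 − 744.3068| = S$29.39 per share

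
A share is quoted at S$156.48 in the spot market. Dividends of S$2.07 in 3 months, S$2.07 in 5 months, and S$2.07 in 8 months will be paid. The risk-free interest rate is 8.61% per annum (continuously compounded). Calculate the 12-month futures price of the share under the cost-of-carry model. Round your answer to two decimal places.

PV(dividends) I = 2.07·e^(−0.0861·3/12) + 2.07·e^(−0.0861·5/12) + 2.07·e^(−0.0861·8/12)
I = 2.0259 + 1.9971 + 1.9545 = 5.9775
F = (S − I)·e^(rT) = (156.48 − 5.9775) · e^(0.0861·12/12)
= 150.5025 · e^0.086100 = 150.5025 × 1.089915 = S$164.03

S$164.03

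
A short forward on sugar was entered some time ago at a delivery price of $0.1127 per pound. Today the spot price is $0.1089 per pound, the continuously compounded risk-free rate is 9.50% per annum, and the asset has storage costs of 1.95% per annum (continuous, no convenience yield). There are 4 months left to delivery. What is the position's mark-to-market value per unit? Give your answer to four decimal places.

Current fair forward for the remaining 4 months: F = S·e^((r + u)·T), (r + u) = 0.0950 + 0.0195 = 0.1145
F = 0.1089 · e^(0.1145 × 4/12) = 0.1089 × 1.038904 = 0.1131
Value of long forward = (F − K)·e^(−rT) = (0.1131 − 0.1127) · e^(−0.0950·4/12)
= 0.0004 × 0.968829 = 0.0004
Short position value = −(long value) = -$0.0004

-$0.0004 per pound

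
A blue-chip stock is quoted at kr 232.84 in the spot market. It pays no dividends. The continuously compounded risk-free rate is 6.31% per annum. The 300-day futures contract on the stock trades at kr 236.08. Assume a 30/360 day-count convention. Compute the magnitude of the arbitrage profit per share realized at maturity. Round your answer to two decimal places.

Fair futures: F* = S·e^(carry·T), with carry = r = 0.0631
F* = 232.84 · e^(0.0631 × 300/360) = 232.84 · e^0.052583 = 232.84 × 1.053990 = kr 245.4110
Market kr 236.08 < fair kr 245.4110: forward underpriced → reverse cash-and-carry (short spot, go long the forward).
At maturity, profit = |F_mkt − F*| = |236.08 − 245.4110| = kr 9.33 per share

kr 9.33 per share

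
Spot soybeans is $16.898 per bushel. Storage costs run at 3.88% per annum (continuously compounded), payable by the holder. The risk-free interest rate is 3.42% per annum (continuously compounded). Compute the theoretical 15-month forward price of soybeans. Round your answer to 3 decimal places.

Net carry = r + u − y = 0.0342 + 0.0388 − 0.0000 = 0.0730
F = S·e^((r+u−y)T) = 16.898 · e^(0.0730 × 15/12) = 16.898 · e^0.091250
= 16.898 × 1.095543 = $18.512 per bushel

$18.512 per bushel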